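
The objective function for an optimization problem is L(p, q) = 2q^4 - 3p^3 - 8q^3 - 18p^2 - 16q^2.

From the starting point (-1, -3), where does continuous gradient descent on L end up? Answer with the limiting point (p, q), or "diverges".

L is separable, so gradient descent decouples: p follows -∂L/∂p, q follows -∂L/∂q.
∂L/∂p = -9p(p + 4); at p=-1 this is 27, so p decreases.
∂L/∂q = 8q(q - 4)(q + 1); at q=-3 this is -336, so q increases.
p converges to its nearest critical value -4 (a local min of the p-part); q converges to -1. The iterate converges to (-4, -1).

(-4, -1)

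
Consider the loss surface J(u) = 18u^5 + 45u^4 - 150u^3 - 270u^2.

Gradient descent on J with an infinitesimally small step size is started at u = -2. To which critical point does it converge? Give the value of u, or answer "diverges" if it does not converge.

-1

J'(u) = 90u(u - 2)(u + 1)(u + 3), so J'(-2) = -720.
Gradient descent moves in the -J' direction, i.e. u is increasing.
The nearest critical point in that direction is u = -1, where J'' = 540 > 0 (a local minimum). The iterate converges there.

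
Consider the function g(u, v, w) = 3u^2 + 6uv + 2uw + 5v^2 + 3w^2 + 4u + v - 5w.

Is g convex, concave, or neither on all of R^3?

convex

g is quadratic, so its Hessian is the constant matrix H = [[6, 6, 2], [6, 10, 0], [2, 0, 6]].
Leading principal minors: 6, 24, 104.
All positive ⇒ H ≻ 0 ⇒ convex.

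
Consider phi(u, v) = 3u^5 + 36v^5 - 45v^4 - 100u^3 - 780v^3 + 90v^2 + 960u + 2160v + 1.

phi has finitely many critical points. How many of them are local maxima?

4

phi separates as a function of u plus a function of v, so ∇phi=0 decouples.
∂phi/∂u = 15(u - 4)(u - 2)(u + 2)(u + 4) = 0 at u ∈ {-4, -2, 2, 4}; ∂phi/∂v = 180(v - 4)(v - 1)(v + 1)(v + 3) = 0 at v ∈ {-3, -1, 1, 4}.
The Hessian is diagonal: diag(phi_uu, phi_vv). Second derivatives: phi_uu(-4)=-1440, phi_uu(-2)=720, phi_uu(2)=-720, phi_uu(4)=1440; phi_vv(-3)=-10080, phi_vv(-1)=3600, phi_vv(1)=-4320, phi_vv(4)=18900.
Local maxima occur where both diagonal entries negative: (-4, -3), (-4, 1), (2, -3), (2, 1). Count: 4.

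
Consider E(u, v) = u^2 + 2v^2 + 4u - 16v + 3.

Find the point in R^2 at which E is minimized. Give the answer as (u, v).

(-2, 4)

E(u,v) separates as P(u) + Q(v) + 3, so its minimum is min P + min Q + 3.
P'(u) = 2u + 4 vanishes at u ∈ {-2}; Q'(v) = 4v - 16 vanishes at v ∈ {4}.
Local minima of P (where P''>0): P(-2)=-4. Local minima of Q: Q(4)=-32.
So the global minimum of E is P(-2) + Q(4) + 3 = -4 − 32 + 3 = -33, attained at (-2, 4).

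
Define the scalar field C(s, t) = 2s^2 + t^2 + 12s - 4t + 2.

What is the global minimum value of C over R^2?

C(s,t) separates as P(s) + Q(t) + 2, so its minimum is min P + min Q + 2.
P'(s) = 4s + 12 vanishes at s ∈ {-3}; Q'(t) = 2(t - 2) vanishes at t ∈ {2}.
Local minima of P (where P''>0): P(-3)=-18. Local minima of Q: Q(2)=-4.
So the global minimum of C is P(-3) + Q(2) + 2 = -18 − 4 + 2 = -20, attained at (-3, 2).

-20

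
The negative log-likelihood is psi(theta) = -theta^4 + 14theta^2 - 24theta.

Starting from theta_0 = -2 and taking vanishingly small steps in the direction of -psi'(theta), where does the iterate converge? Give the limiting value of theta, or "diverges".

psi'(theta) = -4(theta - 2)(theta - 1)(theta + 3), so psi'(-2) = -48.
Gradient descent moves in the -psi' direction, i.e. theta is increasing.
The nearest critical point in that direction is theta = 1, where psi'' = 16 > 0 (a local minimum). The iterate converges there.

1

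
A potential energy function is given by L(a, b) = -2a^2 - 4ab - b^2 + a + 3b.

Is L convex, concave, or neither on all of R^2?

L is quadratic, so its Hessian is the constant matrix H = [[-4, -4], [-4, -2]].
det(H) = -8, tr(H) = -6.
det(H) < 0, so H is indefinite: neither convex nor concave.

neither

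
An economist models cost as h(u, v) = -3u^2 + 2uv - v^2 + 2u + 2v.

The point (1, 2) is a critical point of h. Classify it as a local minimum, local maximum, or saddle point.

The Hessian of h is constant: H = [[-6, 2], [2, -2]].
det(H) = (-6)·(-2) − 2² = 8.
det(H) > 0 and tr(H) = -8 < 0, so H is negative definite and the point is a local maximum.

local maximum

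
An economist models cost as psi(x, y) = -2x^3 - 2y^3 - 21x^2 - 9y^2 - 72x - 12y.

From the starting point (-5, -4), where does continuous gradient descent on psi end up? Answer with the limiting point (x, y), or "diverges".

psi is separable, so gradient descent decouples: x follows -∂psi/∂x, y follows -∂psi/∂y.
∂psi/∂x = -6(x + 3)(x + 4); at x=-5 this is -12, so x increases.
∂psi/∂y = -6(y + 1)(y + 2); at y=-4 this is -36, so y increases.
x converges to its nearest critical value -4 (a local min of the x-part); y converges to -2. The iterate converges to (-4, -2).

(-4, -2)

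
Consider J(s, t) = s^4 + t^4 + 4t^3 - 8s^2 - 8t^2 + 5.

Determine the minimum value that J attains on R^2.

-139

J(s,t) separates as P(s) + Q(t) + 5, so its minimum is min P + min Q + 5.
P'(s) = 4s(s - 2)(s + 2) vanishes at s ∈ {-2, 0, 2}; Q'(t) = 4t(t - 1)(t + 4) vanishes at t ∈ {-4, 0, 1}.
Local minima of P (where P''>0): P(-2)=-16, P(2)=-16. Local minima of Q: Q(-4)=-128, Q(1)=-3.
So the global minimum of J is P(-2) + Q(-4) + 5 = -16 − 128 + 5 = -139, attained at (-2, -4).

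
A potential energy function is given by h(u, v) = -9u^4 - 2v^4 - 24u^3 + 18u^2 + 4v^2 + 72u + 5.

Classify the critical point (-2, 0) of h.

The mixed partial ∂²h/∂u∂v is 0, so the Hessian at any point is diag(h_uu, h_vv) = diag(36(-3u^2 - 4u + 1), 8(-3v^2 + 1)).
At (-2, 0): H = diag(-108, 8).
The eigenvalues have opposite signs, so H is indefinite: a saddle point.

saddle point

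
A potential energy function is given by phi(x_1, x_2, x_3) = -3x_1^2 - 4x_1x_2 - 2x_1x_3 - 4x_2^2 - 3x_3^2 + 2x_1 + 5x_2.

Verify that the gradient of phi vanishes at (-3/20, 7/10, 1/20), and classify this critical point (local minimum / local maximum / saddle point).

∇phi = (-6x_1 - 4x_2 - 2x_3 + 2, -4x_1 - 8x_2 + 5, -2x_1 - 6x_3); substituting (-3/20, 7/10, 1/20) gives ∇phi = (0, 0, 0), so (-3/20, 7/10, 1/20) is indeed a critical point.
The Hessian is constant: H = [[-6, -4, -2], [-4, -8, 0], [-2, 0, -6]].
Leading principal minors: Δ₁ = -6, Δ₂ = 32, Δ₃ = -160.
The minors alternate sign starting negative (−, +, −), so H is negative definite: a local maximum.

local maximum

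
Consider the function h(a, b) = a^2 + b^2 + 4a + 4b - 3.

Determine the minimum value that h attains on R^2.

h(a,b) separates as P(a) + Q(b) − 3, so its minimum is min P + min Q − 3.
P'(a) = 2a + 4 vanishes at a ∈ {-2}; Q'(b) = 2b + 4 vanishes at b ∈ {-2}.
Local minima of P (where P''>0): P(-2)=-4. Local minima of Q: Q(-2)=-4.
So the global minimum of h is P(-2) + Q(-2) − 3 = -4 − 4 − 3 = -11, attained at (-2, -2).

-11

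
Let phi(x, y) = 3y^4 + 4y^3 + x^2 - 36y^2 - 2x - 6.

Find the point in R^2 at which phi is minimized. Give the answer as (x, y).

(1, -3)

phi(x,y) separates as P(x) + Q(y) − 6, so its minimum is min P + min Q − 6.
P'(x) = 2x - 2 vanishes at x ∈ {1}; Q'(y) = 12y(y - 2)(y + 3) vanishes at y ∈ {-3, 0, 2}.
Local minima of P (where P''>0): P(1)=-1. Local minima of Q: Q(-3)=-189, Q(2)=-64.
So the global minimum of phi is P(1) + Q(-3) − 6 = -1 − 189 − 6 = -196, attained at (1, -3).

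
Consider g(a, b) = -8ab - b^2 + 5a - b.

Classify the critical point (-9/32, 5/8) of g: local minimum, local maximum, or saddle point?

saddle point

The Hessian of g is constant: H = [[0, -8], [-8, -2]].
det(H) = 0·(-2) − (-8)² = -64.
Since det(H) < 0, H is indefinite and the critical point is a saddle point.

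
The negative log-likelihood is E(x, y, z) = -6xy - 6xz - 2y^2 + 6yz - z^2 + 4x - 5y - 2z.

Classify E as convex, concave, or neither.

E is quadratic, so its Hessian is the constant matrix H = [[0, -6, -6], [-6, -4, 6], [-6, 6, -2]].
Leading principal minors: 0, -36, 648.
Neither pattern holds ⇒ H is indefinite ⇒ neither convex nor concave.

neither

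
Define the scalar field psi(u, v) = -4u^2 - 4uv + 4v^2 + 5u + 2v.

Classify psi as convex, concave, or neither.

psi is quadratic, so its Hessian is the constant matrix H = [[-8, -4], [-4, 8]].
det(H) = -80, tr(H) = 0.
det(H) < 0, so H is indefinite: neither convex nor concave.

neither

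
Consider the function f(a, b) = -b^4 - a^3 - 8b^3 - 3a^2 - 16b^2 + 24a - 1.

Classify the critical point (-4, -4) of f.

The mixed partial ∂²f/∂a∂b is 0, so the Hessian at any point is diag(f_aa, f_bb) = diag(-6(a + 1), -4(3b^2 + 12b + 8)).
At (-4, -4): H = diag(18, -32).
The eigenvalues have opposite signs, so H is indefinite: a saddle point.

saddle point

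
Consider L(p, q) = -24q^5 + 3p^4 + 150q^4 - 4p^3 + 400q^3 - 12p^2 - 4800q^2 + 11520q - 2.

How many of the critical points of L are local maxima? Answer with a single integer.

2

L separates as a function of p plus a function of q, so ∇L=0 decouples.
∂L/∂p = 12p(p - 2)(p + 1) = 0 at p ∈ {-1, 0, 2}; ∂L/∂q = -120(q - 4)(q - 3)(q - 2)(q + 4) = 0 at q ∈ {-4, 2, 3, 4}.
The Hessian is diagonal: diag(L_pp, L_qq). Second derivatives: L_pp(-1)=36, L_pp(0)=-24, L_pp(2)=72; L_qq(-4)=40320, L_qq(2)=-1440, L_qq(3)=840, L_qq(4)=-1920.
Local maxima occur where both diagonal entries negative: (0, 2), (0, 4). Count: 2.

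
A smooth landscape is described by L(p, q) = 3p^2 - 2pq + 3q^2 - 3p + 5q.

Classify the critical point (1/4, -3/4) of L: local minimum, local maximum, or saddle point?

local minimum

The Hessian of L is constant: H = [[6, -2], [-2, 6]].
det(H) = 6·6 − (-2)² = 32.
det(H) > 0 and tr(H) = 12 > 0, so H is positive definite and the point is a local minimum.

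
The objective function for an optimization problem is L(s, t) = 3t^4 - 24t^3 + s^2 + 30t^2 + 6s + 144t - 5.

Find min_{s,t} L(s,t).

-101

L(s,t) separates as P(s) + Q(t) − 5, so its minimum is min P + min Q − 5.
P'(s) = 2s + 6 vanishes at s ∈ {-3}; Q'(t) = 12(t - 4)(t - 3)(t + 1) vanishes at t ∈ {-1, 3, 4}.
Local minima of P (where P''>0): P(-3)=-9. Local minima of Q: Q(-1)=-87, Q(4)=288.
So the global minimum of L is P(-3) + Q(-1) − 5 = -9 − 87 − 5 = -101, attained at (-3, -1).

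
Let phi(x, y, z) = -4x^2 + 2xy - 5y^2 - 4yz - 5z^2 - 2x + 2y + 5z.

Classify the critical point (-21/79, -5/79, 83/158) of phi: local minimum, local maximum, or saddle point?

local maximum

The Hessian is constant: H = [[-8, 2, 0], [2, -10, -4], [0, -4, -10]].
Leading principal minors: Δ₁ = -8, Δ₂ = 76, Δ₃ = -632.
The minors alternate sign starting negative (−, +, −), so H is negative definite: a local maximum.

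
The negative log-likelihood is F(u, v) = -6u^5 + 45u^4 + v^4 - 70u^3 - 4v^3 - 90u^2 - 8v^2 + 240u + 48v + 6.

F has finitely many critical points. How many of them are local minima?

4

F separates as a function of u plus a function of v, so ∇F=0 decouples.
∂F/∂u = -30(u - 4)(u - 2)(u - 1)(u + 1) = 0 at u ∈ {-1, 1, 2, 4}; ∂F/∂v = 4(v - 3)(v - 2)(v + 2) = 0 at v ∈ {-2, 2, 3}.
The Hessian is diagonal: diag(F_uu, F_vv). Second derivatives: F_uu(-1)=900, F_uu(1)=-180, F_uu(2)=180, F_uu(4)=-900; F_vv(-2)=80, F_vv(2)=-16, F_vv(3)=20.
Local minima occur where both diagonal entries positive: (-1, -2), (-1, 3), (2, -2), (2, 3). Count: 4.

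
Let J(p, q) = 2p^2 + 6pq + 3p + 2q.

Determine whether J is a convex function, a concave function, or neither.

neither

J is quadratic, so its Hessian is the constant matrix H = [[4, 6], [6, 0]].
det(H) = -36, tr(H) = 4.
det(H) < 0, so H is indefinite: neither convex nor concave.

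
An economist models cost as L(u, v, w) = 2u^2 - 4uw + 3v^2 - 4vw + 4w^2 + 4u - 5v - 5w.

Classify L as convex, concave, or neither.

L is quadratic, so its Hessian is the constant matrix H = [[4, 0, -4], [0, 6, -4], [-4, -4, 8]].
Leading principal minors: 4, 24, 32.
All positive ⇒ H ≻ 0 ⇒ convex.

convex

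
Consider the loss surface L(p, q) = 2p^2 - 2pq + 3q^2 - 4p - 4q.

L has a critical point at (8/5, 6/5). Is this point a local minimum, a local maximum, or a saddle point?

The Hessian of L is constant: H = [[4, -2], [-2, 6]].
det(H) = 4·6 − (-2)² = 20.
det(H) > 0 and tr(H) = 10 > 0, so H is positive definite and the point is a local minimum.

local minimum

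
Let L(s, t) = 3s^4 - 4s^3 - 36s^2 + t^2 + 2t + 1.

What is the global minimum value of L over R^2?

-189

L(s,t) separates as P(s) + Q(t) + 1, so its minimum is min P + min Q + 1.
P'(s) = 12s(s - 3)(s + 2) vanishes at s ∈ {-2, 0, 3}; Q'(t) = 2(t + 1) vanishes at t ∈ {-1}.
Local minima of P (where P''>0): P(-2)=-64, P(3)=-189. Local minima of Q: Q(-1)=-1.
So the global minimum of L is P(3) + Q(-1) + 1 = -189 − 1 + 1 = -189, attained at (3, -1).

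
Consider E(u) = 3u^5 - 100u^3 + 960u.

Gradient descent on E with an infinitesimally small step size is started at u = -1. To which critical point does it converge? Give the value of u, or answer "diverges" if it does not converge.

-2

E'(u) = 15(u - 4)(u - 2)(u + 2)(u + 4), so E'(-1) = 675.
Gradient descent moves in the -E' direction, i.e. u is decreasing.
The nearest critical point in that direction is u = -2, where E'' = 720 > 0 (a local minimum). The iterate converges there.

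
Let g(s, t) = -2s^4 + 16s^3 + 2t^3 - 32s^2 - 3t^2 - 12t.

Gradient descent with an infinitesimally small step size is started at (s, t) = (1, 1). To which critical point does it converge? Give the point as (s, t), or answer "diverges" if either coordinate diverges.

g is separable, so gradient descent decouples: s follows -∂g/∂s, t follows -∂g/∂t.
∂g/∂s = -8s(s - 4)(s - 2); at s=1 this is -24, so s increases.
∂g/∂t = 6(t - 2)(t + 1); at t=1 this is -12, so t increases.
s converges to its nearest critical value 2 (a local min of the s-part); t converges to 2. The iterate converges to (2, 2).

(2, 2)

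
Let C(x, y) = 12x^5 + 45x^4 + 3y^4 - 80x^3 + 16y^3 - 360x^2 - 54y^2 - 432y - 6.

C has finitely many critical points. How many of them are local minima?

C separates as a function of x plus a function of y, so ∇C=0 decouples.
∂C/∂x = 60x(x - 2)(x + 2)(x + 3) = 0 at x ∈ {-3, -2, 0, 2}; ∂C/∂y = 12(y - 3)(y + 3)(y + 4) = 0 at y ∈ {-4, -3, 3}.
The Hessian is diagonal: diag(C_xx, C_yy). Second derivatives: C_xx(-3)=-900, C_xx(-2)=480, C_xx(0)=-720, C_xx(2)=2400; C_yy(-4)=84, C_yy(-3)=-72, C_yy(3)=504.
Local minima occur where both diagonal entries positive: (-2, -4), (-2, 3), (2, -4), (2, 3). Count: 4.

4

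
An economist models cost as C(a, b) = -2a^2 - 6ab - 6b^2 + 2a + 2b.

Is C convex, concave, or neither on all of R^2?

concave

C is quadratic, so its Hessian is the constant matrix H = [[-4, -6], [-6, -12]].
det(H) = 12, tr(H) = -16.
det(H) > 0 and tr(H) < 0, so H is negative definite everywhere: concave.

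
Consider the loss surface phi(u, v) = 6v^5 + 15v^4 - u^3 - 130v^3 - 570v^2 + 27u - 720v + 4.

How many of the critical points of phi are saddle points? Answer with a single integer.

phi separates as a function of u plus a function of v, so ∇phi=0 decouples.
∂phi/∂u = -3(u - 3)(u + 3) = 0 at u ∈ {-3, 3}; ∂phi/∂v = 30(v - 4)(v + 1)(v + 2)(v + 3) = 0 at v ∈ {-3, -2, -1, 4}.
The Hessian is diagonal: diag(phi_uu, phi_vv). Second derivatives: phi_uu(-3)=18, phi_uu(3)=-18; phi_vv(-3)=-420, phi_vv(-2)=180, phi_vv(-1)=-300, phi_vv(4)=6300.
Saddle points occur where the two diagonal entries have opposite signs: (-3, -3), (-3, -1), (3, -2), (3, 4). Count: 4.

4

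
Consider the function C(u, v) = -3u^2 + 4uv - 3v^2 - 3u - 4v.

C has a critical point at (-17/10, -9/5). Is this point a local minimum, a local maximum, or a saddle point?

The Hessian of C is constant: H = [[-6, 4], [4, -6]].
det(H) = (-6)·(-6) − 4² = 20.
det(H) > 0 and tr(H) = -12 < 0, so H is negative definite and the point is a local maximum.

local maximum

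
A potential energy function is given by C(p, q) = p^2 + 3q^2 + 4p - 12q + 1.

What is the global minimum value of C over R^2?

-15

C(p,q) separates as A(p) + B(q) + 1, so its minimum is min A + min B + 1.
A'(p) = 2p + 4 vanishes at p ∈ {-2}; B'(q) = 6q - 12 vanishes at q ∈ {2}.
Local minima of A (where A''>0): A(-2)=-4. Local minima of B: B(2)=-12.
So the global minimum of C is A(-2) + B(2) + 1 = -4 − 12 + 1 = -15, attained at (-2, 2).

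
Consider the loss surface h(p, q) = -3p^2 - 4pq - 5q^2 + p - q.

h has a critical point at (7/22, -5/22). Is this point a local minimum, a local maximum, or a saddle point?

local maximum

The Hessian of h is constant: H = [[-6, -4], [-4, -10]].
det(H) = (-6)·(-10) − (-4)² = 44.
det(H) > 0 and tr(H) = -16 < 0, so H is negative definite and the point is a local maximum.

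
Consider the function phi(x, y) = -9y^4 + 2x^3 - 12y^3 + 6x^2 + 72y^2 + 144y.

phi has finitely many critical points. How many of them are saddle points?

phi separates as a function of x plus a function of y, so ∇phi=0 decouples.
∂phi/∂x = 6x(x + 2) = 0 at x ∈ {-2, 0}; ∂phi/∂y = -36(y - 2)(y + 1)(y + 2) = 0 at y ∈ {-2, -1, 2}.
The Hessian is diagonal: diag(phi_xx, phi_yy). Second derivatives: phi_xx(-2)=-12, phi_xx(0)=12; phi_yy(-2)=-144, phi_yy(-1)=108, phi_yy(2)=-432.
Saddle points occur where the two diagonal entries have opposite signs: (-2, -1), (0, -2), (0, 2). Count: 3.

3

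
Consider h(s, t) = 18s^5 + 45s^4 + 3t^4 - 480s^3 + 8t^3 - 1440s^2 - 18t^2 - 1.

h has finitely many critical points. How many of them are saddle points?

6

h separates as a function of s plus a function of t, so ∇h=0 decouples.
∂h/∂s = 90s(s - 4)(s + 2)(s + 4) = 0 at s ∈ {-4, -2, 0, 4}; ∂h/∂t = 12t(t - 1)(t + 3) = 0 at t ∈ {-3, 0, 1}.
The Hessian is diagonal: diag(h_ss, h_tt). Second derivatives: h_ss(-4)=-5760, h_ss(-2)=2160, h_ss(0)=-2880, h_ss(4)=17280; h_tt(-3)=144, h_tt(0)=-36, h_tt(1)=48.
Saddle points occur where the two diagonal entries have opposite signs: (-4, -3), (-4, 1), (-2, 0), (0, -3), (0, 1), (4, 0). Count: 6.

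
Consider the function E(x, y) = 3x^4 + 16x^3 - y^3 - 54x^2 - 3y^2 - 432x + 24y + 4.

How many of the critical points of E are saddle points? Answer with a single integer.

E separates as a function of x plus a function of y, so ∇E=0 decouples.
∂E/∂x = 12(x - 3)(x + 3)(x + 4) = 0 at x ∈ {-4, -3, 3}; ∂E/∂y = -3(y - 2)(y + 4) = 0 at y ∈ {-4, 2}.
The Hessian is diagonal: diag(E_xx, E_yy). Second derivatives: E_xx(-4)=84, E_xx(-3)=-72, E_xx(3)=504; E_yy(-4)=18, E_yy(2)=-18.
Saddle points occur where the two diagonal entries have opposite signs: (-4, 2), (-3, -4), (3, 2). Count: 3.

3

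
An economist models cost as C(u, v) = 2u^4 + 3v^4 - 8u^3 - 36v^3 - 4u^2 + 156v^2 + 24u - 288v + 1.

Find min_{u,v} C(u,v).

C(u,v) separates as P(u) + Q(v) + 1, so its minimum is min P + min Q + 1.
P'(u) = 8(u - 3)(u - 1)(u + 1) vanishes at u ∈ {-1, 1, 3}; Q'(v) = 12(v - 4)(v - 3)(v - 2) vanishes at v ∈ {2, 3, 4}.
Local minima of P (where P''>0): P(-1)=-18, P(3)=-18. Local minima of Q: Q(2)=-192, Q(4)=-192.
So the global minimum of C is P(-1) + Q(2) + 1 = -18 − 192 + 1 = -209, attained at (-1, 2).

-209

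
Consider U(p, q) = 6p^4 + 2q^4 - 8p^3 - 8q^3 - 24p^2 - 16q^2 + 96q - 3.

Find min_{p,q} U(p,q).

-227

U(p,q) separates as A(p) + B(q) − 3, so its minimum is min A + min B − 3.
A'(p) = 24p(p - 2)(p + 1) vanishes at p ∈ {-1, 0, 2}; B'(q) = 8(q - 3)(q - 2)(q + 2) vanishes at q ∈ {-2, 2, 3}.
Local minima of A (where A''>0): A(-1)=-10, A(2)=-64. Local minima of B: B(-2)=-160, B(3)=90.
So the global minimum of U is A(2) + B(-2) − 3 = -64 − 160 − 3 = -227, attained at (2, -2).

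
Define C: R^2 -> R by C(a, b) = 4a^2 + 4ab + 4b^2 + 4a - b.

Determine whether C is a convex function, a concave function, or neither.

convex

C is quadratic, so its Hessian is the constant matrix H = [[8, 4], [4, 8]].
det(H) = 48, tr(H) = 16.
det(H) > 0 and tr(H) > 0, so H is positive definite everywhere: convex.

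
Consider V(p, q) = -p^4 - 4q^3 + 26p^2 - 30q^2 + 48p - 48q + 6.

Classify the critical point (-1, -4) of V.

local minimum

The mixed partial ∂²V/∂p∂q is 0, so the Hessian at any point is diag(V_pp, V_qq) = diag(4(-3p^2 + 13), -12(2q + 5)).
At (-1, -4): H = diag(40, 36).
Both eigenvalues are positive, so H is positive definite: a local minimum.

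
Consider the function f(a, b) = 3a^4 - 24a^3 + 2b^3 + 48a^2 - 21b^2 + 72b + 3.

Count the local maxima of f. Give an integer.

f separates as a function of a plus a function of b, so ∇f=0 decouples.
∂f/∂a = 12a(a - 4)(a - 2) = 0 at a ∈ {0, 2, 4}; ∂f/∂b = 6(b - 4)(b - 3) = 0 at b ∈ {3, 4}.
The Hessian is diagonal: diag(f_aa, f_bb). Second derivatives: f_aa(0)=96, f_aa(2)=-48, f_aa(4)=96; f_bb(3)=-6, f_bb(4)=6.
Local maxima occur where both diagonal entries negative: (2, 3). Count: 1.

1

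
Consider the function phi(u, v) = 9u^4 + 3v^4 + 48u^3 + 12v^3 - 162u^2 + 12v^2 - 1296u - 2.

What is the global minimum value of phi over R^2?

phi(u,v) separates as P(u) + Q(v) − 2, so its minimum is min P + min Q − 2.
P'(u) = 36(u - 3)(u + 3)(u + 4) vanishes at u ∈ {-4, -3, 3}; Q'(v) = 12v(v + 1)(v + 2) vanishes at v ∈ {-2, -1, 0}.
Local minima of P (where P''>0): P(-4)=1824, P(3)=-3321. Local minima of Q: Q(-2)=0, Q(0)=0.
So the global minimum of phi is P(3) + Q(-2) − 2 = -3321 + 0 − 2 = -3323, attained at (3, -2).

-3323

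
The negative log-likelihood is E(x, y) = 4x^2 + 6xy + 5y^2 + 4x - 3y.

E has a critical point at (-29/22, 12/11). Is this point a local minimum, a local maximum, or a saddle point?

local minimum

The Hessian of E is constant: H = [[8, 6], [6, 10]].
det(H) = 8·10 − 6² = 44.
det(H) > 0 and tr(H) = 18 > 0, so H is positive definite and the point is a local minimum.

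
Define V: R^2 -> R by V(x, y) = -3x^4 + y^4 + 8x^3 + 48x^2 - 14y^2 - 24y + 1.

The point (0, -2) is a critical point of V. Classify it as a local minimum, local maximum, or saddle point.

The mixed partial ∂²V/∂x∂y is 0, so the Hessian at any point is diag(V_xx, V_yy) = diag(12(-3x^2 + 4x + 8), 4(3y^2 - 7)).
At (0, -2): H = diag(96, 20).
Both eigenvalues are positive, so H is positive definite: a local minimum.

local minimum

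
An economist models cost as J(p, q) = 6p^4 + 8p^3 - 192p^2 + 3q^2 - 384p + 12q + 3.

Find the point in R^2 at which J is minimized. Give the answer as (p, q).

J(p,q) separates as A(p) + B(q) + 3, so its minimum is min A + min B + 3.
A'(p) = 24(p - 4)(p + 1)(p + 4) vanishes at p ∈ {-4, -1, 4}; B'(q) = 6q + 12 vanishes at q ∈ {-2}.
Local minima of A (where A''>0): A(-4)=-512, A(4)=-2560. Local minima of B: B(-2)=-12.
So the global minimum of J is A(4) + B(-2) + 3 = -2560 − 12 + 3 = -2569, attained at (4, -2).

(4, -2)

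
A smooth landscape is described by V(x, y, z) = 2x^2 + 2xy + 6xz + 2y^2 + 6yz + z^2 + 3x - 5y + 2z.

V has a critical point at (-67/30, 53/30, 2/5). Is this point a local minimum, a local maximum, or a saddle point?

saddle point

The Hessian is constant: H = [[4, 2, 6], [2, 4, 6], [6, 6, 2]].
Leading principal minors: Δ₁ = 4, Δ₂ = 12, Δ₃ = -120.
The minors fit neither the all-positive nor the alternating-sign pattern, so H is indefinite: a saddle point.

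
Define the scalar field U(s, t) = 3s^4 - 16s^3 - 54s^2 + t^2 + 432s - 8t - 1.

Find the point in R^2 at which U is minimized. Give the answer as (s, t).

U(s,t) separates as P(s) + Q(t) − 1, so its minimum is min P + min Q − 1.
P'(s) = 12(s - 4)(s - 3)(s + 3) vanishes at s ∈ {-3, 3, 4}; Q'(t) = 2(t - 4) vanishes at t ∈ {4}.
Local minima of P (where P''>0): P(-3)=-1107, P(4)=608. Local minima of Q: Q(4)=-16.
So the global minimum of U is P(-3) + Q(4) − 1 = -1107 − 16 − 1 = -1124, attained at (-3, 4).

(-3, 4)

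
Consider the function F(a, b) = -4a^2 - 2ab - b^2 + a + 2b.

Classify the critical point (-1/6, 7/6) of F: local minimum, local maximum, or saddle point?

The Hessian of F is constant: H = [[-8, -2], [-2, -2]].
det(H) = (-8)·(-2) − (-2)² = 12.
det(H) > 0 and tr(H) = -10 < 0, so H is negative definite and the point is a local maximum.

local maximum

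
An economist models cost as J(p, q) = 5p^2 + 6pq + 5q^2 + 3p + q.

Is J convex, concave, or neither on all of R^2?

J is quadratic, so its Hessian is the constant matrix H = [[10, 6], [6, 10]].
det(H) = 64, tr(H) = 20.
det(H) > 0 and tr(H) > 0, so H is positive definite everywhere: convex.

convex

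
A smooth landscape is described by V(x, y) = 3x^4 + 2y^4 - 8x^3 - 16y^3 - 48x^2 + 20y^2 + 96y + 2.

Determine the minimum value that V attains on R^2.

V(x,y) separates as P(x) + Q(y) + 2, so its minimum is min P + min Q + 2.
P'(x) = 12x(x - 4)(x + 2) vanishes at x ∈ {-2, 0, 4}; Q'(y) = 8(y - 4)(y - 3)(y + 1) vanishes at y ∈ {-1, 3, 4}.
Local minima of P (where P''>0): P(-2)=-80, P(4)=-512. Local minima of Q: Q(-1)=-58, Q(4)=192.
So the global minimum of V is P(4) + Q(-1) + 2 = -512 − 58 + 2 = -568, attained at (4, -1).

-568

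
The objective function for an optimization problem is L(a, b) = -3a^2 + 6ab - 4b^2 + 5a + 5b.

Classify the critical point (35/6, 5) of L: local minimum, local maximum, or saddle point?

The Hessian of L is constant: H = [[-6, 6], [6, -8]].
det(H) = (-6)·(-8) − 6² = 12.
det(H) > 0 and tr(H) = -14 < 0, so H is negative definite and the point is a local maximum.

local maximum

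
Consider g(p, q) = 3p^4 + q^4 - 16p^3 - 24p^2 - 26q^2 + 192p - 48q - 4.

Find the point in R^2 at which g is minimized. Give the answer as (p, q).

(-2, 4)

g(p,q) separates as A(p) + B(q) − 4, so its minimum is min A + min B − 4.
A'(p) = 12(p - 4)(p - 2)(p + 2) vanishes at p ∈ {-2, 2, 4}; B'(q) = 4(q - 4)(q + 1)(q + 3) vanishes at q ∈ {-3, -1, 4}.
Local minima of A (where A''>0): A(-2)=-304, A(4)=128. Local minima of B: B(-3)=-9, B(4)=-352.
So the global minimum of g is A(-2) + B(4) − 4 = -304 − 352 − 4 = -660, attained at (-2, 4).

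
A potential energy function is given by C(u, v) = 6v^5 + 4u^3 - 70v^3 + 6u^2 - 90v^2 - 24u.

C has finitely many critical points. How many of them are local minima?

C separates as a function of u plus a function of v, so ∇C=0 decouples.
∂C/∂u = 12(u - 1)(u + 2) = 0 at u ∈ {-2, 1}; ∂C/∂v = 30v(v - 3)(v + 1)(v + 2) = 0 at v ∈ {-2, -1, 0, 3}.
The Hessian is diagonal: diag(C_uu, C_vv). Second derivatives: C_uu(-2)=-36, C_uu(1)=36; C_vv(-2)=-300, C_vv(-1)=120, C_vv(0)=-180, C_vv(3)=1800.
Local minima occur where both diagonal entries positive: (1, -1), (1, 3). Count: 2.

2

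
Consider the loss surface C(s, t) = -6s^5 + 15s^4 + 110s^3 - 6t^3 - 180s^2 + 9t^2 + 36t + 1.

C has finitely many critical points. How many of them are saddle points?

C separates as a function of s plus a function of t, so ∇C=0 decouples.
∂C/∂s = -30s(s - 4)(s - 1)(s + 3) = 0 at s ∈ {-3, 0, 1, 4}; ∂C/∂t = -18(t - 2)(t + 1) = 0 at t ∈ {-1, 2}.
The Hessian is diagonal: diag(C_ss, C_tt). Second derivatives: C_ss(-3)=2520, C_ss(0)=-360, C_ss(1)=360, C_ss(4)=-2520; C_tt(-1)=54, C_tt(2)=-54.
Saddle points occur where the two diagonal entries have opposite signs: (-3, 2), (0, -1), (1, 2), (4, -1). Count: 4.

4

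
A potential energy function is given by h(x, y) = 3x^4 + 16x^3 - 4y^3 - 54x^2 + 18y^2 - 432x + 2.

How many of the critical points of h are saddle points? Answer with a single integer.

h separates as a function of x plus a function of y, so ∇h=0 decouples.
∂h/∂x = 12(x - 3)(x + 3)(x + 4) = 0 at x ∈ {-4, -3, 3}; ∂h/∂y = -12y(y - 3) = 0 at y ∈ {0, 3}.
The Hessian is diagonal: diag(h_xx, h_yy). Second derivatives: h_xx(-4)=84, h_xx(-3)=-72, h_xx(3)=504; h_yy(0)=36, h_yy(3)=-36.
Saddle points occur where the two diagonal entries have opposite signs: (-4, 3), (-3, 0), (3, 3). Count: 3.

3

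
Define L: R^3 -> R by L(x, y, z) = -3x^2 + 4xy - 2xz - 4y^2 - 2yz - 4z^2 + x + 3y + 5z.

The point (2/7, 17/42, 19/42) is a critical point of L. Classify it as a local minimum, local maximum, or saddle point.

The Hessian is constant: H = [[-6, 4, -2], [4, -8, -2], [-2, -2, -8]].
Leading principal minors: Δ₁ = -6, Δ₂ = 32, Δ₃ = -168.
The minors alternate sign starting negative (−, +, −), so H is negative definite: a local maximum.

local maximum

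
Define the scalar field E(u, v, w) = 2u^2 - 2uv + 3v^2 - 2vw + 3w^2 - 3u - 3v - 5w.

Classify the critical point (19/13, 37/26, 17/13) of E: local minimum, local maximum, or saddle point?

The Hessian is constant: H = [[4, -2, 0], [-2, 6, -2], [0, -2, 6]].
Leading principal minors: Δ₁ = 4, Δ₂ = 20, Δ₃ = 104.
All leading minors are positive, so H is positive definite: a local minimum.

local minimum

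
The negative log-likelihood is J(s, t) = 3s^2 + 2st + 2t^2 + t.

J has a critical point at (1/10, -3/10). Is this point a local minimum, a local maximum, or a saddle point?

The Hessian of J is constant: H = [[6, 2], [2, 4]].
det(H) = 6·4 − 2² = 20.
det(H) > 0 and tr(H) = 10 > 0, so H is positive definite and the point is a local minimum.

local minimum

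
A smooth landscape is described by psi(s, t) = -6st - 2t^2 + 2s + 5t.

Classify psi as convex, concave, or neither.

psi is quadratic, so its Hessian is the constant matrix H = [[0, -6], [-6, -4]].
det(H) = -36, tr(H) = -4.
det(H) < 0, so H is indefinite: neither convex nor concave.

neither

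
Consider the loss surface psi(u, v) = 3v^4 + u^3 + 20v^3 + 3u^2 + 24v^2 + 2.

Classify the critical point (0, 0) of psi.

local minimum

The mixed partial ∂²psi/∂u∂v is 0, so the Hessian at any point is diag(psi_uu, psi_vv) = diag(6(u + 1), 12(3v^2 + 10v + 4)).
At (0, 0): H = diag(6, 48).
Both eigenvalues are positive, so H is positive definite: a local minimum.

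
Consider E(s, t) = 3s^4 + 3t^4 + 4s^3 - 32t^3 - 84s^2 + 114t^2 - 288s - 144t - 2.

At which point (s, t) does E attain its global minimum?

(4, 1)

E(s,t) separates as P(s) + Q(t) − 2, so its minimum is min P + min Q − 2.
P'(s) = 12(s - 4)(s + 2)(s + 3) vanishes at s ∈ {-3, -2, 4}; Q'(t) = 12(t - 4)(t - 3)(t - 1) vanishes at t ∈ {1, 3, 4}.
Local minima of P (where P''>0): P(-3)=243, P(4)=-1472. Local minima of Q: Q(1)=-59, Q(4)=-32.
So the global minimum of E is P(4) + Q(1) − 2 = -1472 − 59 − 2 = -1533, attained at (4, 1).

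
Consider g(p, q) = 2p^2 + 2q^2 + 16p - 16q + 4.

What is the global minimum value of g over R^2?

-60

g(p,q) separates as A(p) + B(q) + 4, so its minimum is min A + min B + 4.
A'(p) = 4p + 16 vanishes at p ∈ {-4}; B'(q) = 4q - 16 vanishes at q ∈ {4}.
Local minima of A (where A''>0): A(-4)=-32. Local minima of B: B(4)=-32.
So the global minimum of g is A(-4) + B(4) + 4 = -32 − 32 + 4 = -60, attained at (-4, 4).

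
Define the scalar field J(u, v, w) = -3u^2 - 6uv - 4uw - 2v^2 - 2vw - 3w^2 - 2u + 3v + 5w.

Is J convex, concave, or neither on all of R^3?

J is quadratic, so its Hessian is the constant matrix H = [[-6, -6, -4], [-6, -4, -2], [-4, -2, -6]].
Leading principal minors: -6, -12, 64.
Neither pattern holds ⇒ H is indefinite ⇒ neither convex nor concave.

neither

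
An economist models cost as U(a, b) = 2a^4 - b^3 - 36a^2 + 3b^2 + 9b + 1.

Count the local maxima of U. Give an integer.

U separates as a function of a plus a function of b, so ∇U=0 decouples.
∂U/∂a = 8a(a - 3)(a + 3) = 0 at a ∈ {-3, 0, 3}; ∂U/∂b = -3(b - 3)(b + 1) = 0 at b ∈ {-1, 3}.
The Hessian is diagonal: diag(U_aa, U_bb). Second derivatives: U_aa(-3)=144, U_aa(0)=-72, U_aa(3)=144; U_bb(-1)=12, U_bb(3)=-12.
Local maxima occur where both diagonal entries negative: (0, 3). Count: 1.

1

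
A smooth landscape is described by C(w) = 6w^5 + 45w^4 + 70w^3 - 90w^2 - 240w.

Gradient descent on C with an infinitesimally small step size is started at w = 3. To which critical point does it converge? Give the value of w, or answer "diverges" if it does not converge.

1

C'(w) = 30(w - 1)(w + 1)(w + 2)(w + 4), so C'(3) = 8400.
Gradient descent moves in the -C' direction, i.e. w is decreasing.
The nearest critical point in that direction is w = 1, where C'' = 900 > 0 (a local minimum). The iterate converges there.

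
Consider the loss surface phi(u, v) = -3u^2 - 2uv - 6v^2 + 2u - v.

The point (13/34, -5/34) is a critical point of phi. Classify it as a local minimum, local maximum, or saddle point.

The Hessian of phi is constant: H = [[-6, -2], [-2, -12]].
det(H) = (-6)·(-12) − (-2)² = 68.
det(H) > 0 and tr(H) = -18 < 0, so H is negative definite and the point is a local maximum.

local maximum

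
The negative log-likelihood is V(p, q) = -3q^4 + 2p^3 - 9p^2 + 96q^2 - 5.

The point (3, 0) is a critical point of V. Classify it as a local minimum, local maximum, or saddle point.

local minimum

The mixed partial ∂²V/∂p∂q is 0, so the Hessian at any point is diag(V_pp, V_qq) = diag(6(2p - 3), 12(-3q^2 + 16)).
At (3, 0): H = diag(18, 192).
Both eigenvalues are positive, so H is positive definite: a local minimum.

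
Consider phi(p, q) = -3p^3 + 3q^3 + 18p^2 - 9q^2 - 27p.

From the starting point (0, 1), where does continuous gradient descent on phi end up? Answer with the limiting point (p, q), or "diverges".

phi is separable, so gradient descent decouples: p follows -∂phi/∂p, q follows -∂phi/∂q.
∂phi/∂p = -9(p - 3)(p - 1); at p=0 this is -27, so p increases.
∂phi/∂q = 9q(q - 2); at q=1 this is -9, so q increases.
p converges to its nearest critical value 1 (a local min of the p-part); q converges to 2. The iterate converges to (1, 2).

(1, 2)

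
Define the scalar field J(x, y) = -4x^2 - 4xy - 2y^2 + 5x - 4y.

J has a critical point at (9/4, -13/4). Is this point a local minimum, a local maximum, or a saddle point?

local maximum

The Hessian of J is constant: H = [[-8, -4], [-4, -4]].
det(H) = (-8)·(-4) − (-4)² = 16.
det(H) > 0 and tr(H) = -12 < 0, so H is negative definite and the point is a local maximum.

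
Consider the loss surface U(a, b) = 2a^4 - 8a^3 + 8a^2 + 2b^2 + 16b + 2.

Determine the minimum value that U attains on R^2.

-30

U(a,b) separates as P(a) + Q(b) + 2, so its minimum is min P + min Q + 2.
P'(a) = 8a(a - 2)(a - 1) vanishes at a ∈ {0, 1, 2}; Q'(b) = 4b + 16 vanishes at b ∈ {-4}.
Local minima of P (where P''>0): P(0)=0, P(2)=0. Local minima of Q: Q(-4)=-32.
So the global minimum of U is P(0) + Q(-4) + 2 = 0 − 32 + 2 = -30, attained at (0, -4).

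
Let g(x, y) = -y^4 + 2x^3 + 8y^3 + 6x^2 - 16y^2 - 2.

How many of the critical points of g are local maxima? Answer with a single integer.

2

g separates as a function of x plus a function of y, so ∇g=0 decouples.
∂g/∂x = 6x(x + 2) = 0 at x ∈ {-2, 0}; ∂g/∂y = -4y(y - 4)(y - 2) = 0 at y ∈ {0, 2, 4}.
The Hessian is diagonal: diag(g_xx, g_yy). Second derivatives: g_xx(-2)=-12, g_xx(0)=12; g_yy(0)=-32, g_yy(2)=16, g_yy(4)=-32.
Local maxima occur where both diagonal entries negative: (-2, 0), (-2, 4). Count: 2.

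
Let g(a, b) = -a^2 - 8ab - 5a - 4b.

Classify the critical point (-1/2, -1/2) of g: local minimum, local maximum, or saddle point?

saddle point

The Hessian of g is constant: H = [[-2, -8], [-8, 0]].
det(H) = (-2)·0 − (-8)² = -64.
Since det(H) < 0, H is indefinite and the critical point is a saddle point.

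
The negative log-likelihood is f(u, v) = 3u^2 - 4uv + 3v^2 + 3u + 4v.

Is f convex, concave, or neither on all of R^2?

f is quadratic, so its Hessian is the constant matrix H = [[6, -4], [-4, 6]].
det(H) = 20, tr(H) = 12.
det(H) > 0 and tr(H) > 0, so H is positive definite everywhere: convex.

convex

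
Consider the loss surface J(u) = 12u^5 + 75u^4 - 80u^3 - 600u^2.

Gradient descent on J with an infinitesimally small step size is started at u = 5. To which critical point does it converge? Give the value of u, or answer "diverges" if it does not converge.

J'(u) = 60u(u - 2)(u + 2)(u + 5), so J'(5) = 63000.
Gradient descent moves in the -J' direction, i.e. u is decreasing.
The nearest critical point in that direction is u = 2, where J'' = 3360 > 0 (a local minimum). The iterate converges there.

2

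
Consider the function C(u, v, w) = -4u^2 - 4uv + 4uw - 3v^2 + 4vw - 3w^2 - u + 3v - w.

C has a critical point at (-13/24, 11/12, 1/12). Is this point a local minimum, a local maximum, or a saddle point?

The Hessian is constant: H = [[-8, -4, 4], [-4, -6, 4], [4, 4, -6]].
Leading principal minors: Δ₁ = -8, Δ₂ = 32, Δ₃ = -96.
The minors alternate sign starting negative (−, +, −), so H is negative definite: a local maximum.

local maximum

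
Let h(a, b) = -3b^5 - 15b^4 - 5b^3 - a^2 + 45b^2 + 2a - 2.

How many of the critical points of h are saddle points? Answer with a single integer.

2

h separates as a function of a plus a function of b, so ∇h=0 decouples.
∂h/∂a = -2(a - 1) = 0 at a ∈ {1}; ∂h/∂b = -15b(b - 1)(b + 2)(b + 3) = 0 at b ∈ {-3, -2, 0, 1}.
The Hessian is diagonal: diag(h_aa, h_bb). Second derivatives: h_aa(1)=-2; h_bb(-3)=180, h_bb(-2)=-90, h_bb(0)=90, h_bb(1)=-180.
Saddle points occur where the two diagonal entries have opposite signs: (1, -3), (1, 0). Count: 2.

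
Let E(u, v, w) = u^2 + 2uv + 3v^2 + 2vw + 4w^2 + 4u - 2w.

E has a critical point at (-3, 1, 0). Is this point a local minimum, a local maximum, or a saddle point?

The Hessian is constant: H = [[2, 2, 0], [2, 6, 2], [0, 2, 8]].
Leading principal minors: Δ₁ = 2, Δ₂ = 8, Δ₃ = 56.
All leading minors are positive, so H is positive definite: a local minimum.

local minimum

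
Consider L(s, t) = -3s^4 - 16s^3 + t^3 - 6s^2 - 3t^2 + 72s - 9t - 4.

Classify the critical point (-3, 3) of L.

The mixed partial ∂²L/∂s∂t is 0, so the Hessian at any point is diag(L_ss, L_tt) = diag(-12(3s^2 + 8s + 1), 6(t - 1)).
At (-3, 3): H = diag(-48, 12).
The eigenvalues have opposite signs, so H is indefinite: a saddle point.

saddle point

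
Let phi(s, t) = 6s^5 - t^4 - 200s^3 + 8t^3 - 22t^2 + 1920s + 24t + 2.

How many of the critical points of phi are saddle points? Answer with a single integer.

6

phi separates as a function of s plus a function of t, so ∇phi=0 decouples.
∂phi/∂s = 30(s - 4)(s - 2)(s + 2)(s + 4) = 0 at s ∈ {-4, -2, 2, 4}; ∂phi/∂t = -4(t - 3)(t - 2)(t - 1) = 0 at t ∈ {1, 2, 3}.
The Hessian is diagonal: diag(phi_ss, phi_tt). Second derivatives: phi_ss(-4)=-2880, phi_ss(-2)=1440, phi_ss(2)=-1440, phi_ss(4)=2880; phi_tt(1)=-8, phi_tt(2)=4, phi_tt(3)=-8.
Saddle points occur where the two diagonal entries have opposite signs: (-4, 2), (-2, 1), (-2, 3), (2, 2), (4, 1), (4, 3). Count: 6.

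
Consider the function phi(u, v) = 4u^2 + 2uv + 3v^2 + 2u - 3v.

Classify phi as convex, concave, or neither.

phi is quadratic, so its Hessian is the constant matrix H = [[8, 2], [2, 6]].
det(H) = 44, tr(H) = 14.
det(H) > 0 and tr(H) > 0, so H is positive definite everywhere: convex.

convex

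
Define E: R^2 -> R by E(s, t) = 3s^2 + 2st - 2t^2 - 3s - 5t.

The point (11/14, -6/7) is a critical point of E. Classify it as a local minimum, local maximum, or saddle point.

saddle point

The Hessian of E is constant: H = [[6, 2], [2, -4]].
det(H) = 6·(-4) − 2² = -28.
Since det(H) < 0, H is indefinite and the critical point is a saddle point.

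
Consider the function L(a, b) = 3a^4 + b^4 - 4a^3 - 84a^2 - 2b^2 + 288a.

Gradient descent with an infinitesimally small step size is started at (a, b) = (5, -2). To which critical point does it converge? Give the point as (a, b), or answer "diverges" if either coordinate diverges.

L is separable, so gradient descent decouples: a follows -∂L/∂a, b follows -∂L/∂b.
∂L/∂a = 12(a - 3)(a - 2)(a + 4); at a=5 this is 648, so a decreases.
∂L/∂b = 4b(b - 1)(b + 1); at b=-2 this is -24, so b increases.
a converges to its nearest critical value 3 (a local min of the a-part); b converges to -1. The iterate converges to (3, -1).

(3, -1)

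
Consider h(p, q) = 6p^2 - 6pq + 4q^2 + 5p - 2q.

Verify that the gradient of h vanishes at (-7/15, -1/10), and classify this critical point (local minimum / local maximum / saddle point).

local minimum

∇h = (12p - 6q + 5, -6p + 8q - 2); substituting (-7/15, -1/10) gives ∇h = (0, 0), so (-7/15, -1/10) is indeed a critical point.
The Hessian of h is constant: H = [[12, -6], [-6, 8]].
det(H) = 12·8 − (-6)² = 60.
det(H) > 0 and tr(H) = 20 > 0, so H is positive definite and the point is a local minimum.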